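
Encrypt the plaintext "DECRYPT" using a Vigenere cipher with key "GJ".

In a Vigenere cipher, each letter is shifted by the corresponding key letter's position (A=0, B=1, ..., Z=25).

Step 1: Repeat key to match plaintext length:
  Plaintext: DECRYPT
  Key:       GJGJGJG
Step 2: Encrypt each letter:
  D(3) + G(6) = (3+6) mod 26 = 9 = J
  E(4) + J(9) = (4+9) mod 26 = 13 = N
  C(2) + G(6) = (2+6) mod 26 = 8 = I
  R(17) + J(9) = (17+9) mod 26 = 0 = A
  Y(24) + G(6) = (24+6) mod 26 = 4 = E
  P(15) + J(9) = (15+9) mod 26 = 24 = Y
  T(19) + G(6) = (19+6) mod 26 = 25 = Z
Ciphertext: JNIAEYZ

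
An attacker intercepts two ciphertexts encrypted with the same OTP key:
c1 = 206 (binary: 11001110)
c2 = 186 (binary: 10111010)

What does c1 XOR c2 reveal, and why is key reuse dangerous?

Step 1: c1 XOR c2 = (m1 XOR k) XOR (m2 XOR k).
Step 2: By XOR associativity/commutativity: = m1 XOR m2 XOR k XOR k = m1 XOR m2.
Step 3: 11001110 XOR 10111010 = 01110100 = 116.
Step 4: The key cancels out! An attacker learns m1 XOR m2 = 116, revealing the relationship between plaintexts.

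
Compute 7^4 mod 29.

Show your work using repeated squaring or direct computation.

Step 1: Compute 7^4 mod 29 step by step, reducing modulo 29 at each step.
  7^1 mod 29 = 7
  7^2 mod 29 = (7 * 7) mod 29 = 20
  7^3 mod 29 = (20 * 7) mod 29 = 24
  7^4 mod 29 = (24 * 7) mod 29 = 23
Step 2: Result = 23.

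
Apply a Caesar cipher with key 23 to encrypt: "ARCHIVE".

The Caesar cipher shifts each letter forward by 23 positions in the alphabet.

Step 1: For each letter, shift forward by 23 positions (mod 26).
  A (position 0) -> position (0+23) mod 26 = 23 -> X
  R (position 17) -> position (17+23) mod 26 = 14 -> O
  C (position 2) -> position (2+23) mod 26 = 25 -> Z
  H (position 7) -> position (7+23) mod 26 = 4 -> E
  I (position 8) -> position (8+23) mod 26 = 5 -> F
  V (position 21) -> position (21+23) mod 26 = 18 -> S
  E (position 4) -> position (4+23) mod 26 = 1 -> B
Result: XOZEFSB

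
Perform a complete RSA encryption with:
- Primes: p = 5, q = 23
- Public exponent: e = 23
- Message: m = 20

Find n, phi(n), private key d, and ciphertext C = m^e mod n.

Step 1: n = 5 * 23 = 115.
Step 2: phi(n) = (5-1)(23-1) = 4 * 22 = 88.
Step 3: Find d = 23^(-1) mod 88 = 23.
  Verify: 23 * 23 = 529 = 1 (mod 88).
Step 4: C = 20^23 mod 115 = 20.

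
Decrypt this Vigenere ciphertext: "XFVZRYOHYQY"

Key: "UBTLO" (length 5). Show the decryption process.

Step 1: Key 'UBTLO' has length 5. Extended key: UBTLOUBTLOU
Step 2: Decrypt each position:
  X(23) - U(20) = 3 = D
  F(5) - B(1) = 4 = E
  V(21) - T(19) = 2 = C
  Z(25) - L(11) = 14 = O
  R(17) - O(14) = 3 = D
  Y(24) - U(20) = 4 = E
  O(14) - B(1) = 13 = N
  H(7) - T(19) = 14 = O
  Y(24) - L(11) = 13 = N
  Q(16) - O(14) = 2 = C
  Y(24) - U(20) = 4 = E
Plaintext: DECODENONCE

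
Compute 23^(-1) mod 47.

Step 1: We need x such that 23 * x = 1 (mod 47).
Step 2: Using the extended Euclidean algorithm or trial:
  23 * 45 = 1035 = 22 * 47 + 1.
Step 3: Since 1035 mod 47 = 1, the inverse is x = 45.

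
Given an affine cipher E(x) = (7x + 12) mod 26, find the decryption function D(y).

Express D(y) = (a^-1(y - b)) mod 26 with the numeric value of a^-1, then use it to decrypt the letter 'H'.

Step 1: Find a^-1, the modular inverse of 7 mod 26.
Step 2: We need 7 * a^-1 = 1 (mod 26).
Step 3: 7 * 15 = 105 = 4 * 26 + 1, so a^-1 = 15.
Step 4: D(y) = 15(y - 12) mod 26.
Step 5: Apply to 'H' (y = 7): D(7) = 15 * (7 - 12) mod 26 = 15 * -5 mod 26 = 3 -> 'D'.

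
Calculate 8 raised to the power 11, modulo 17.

Step 1: Compute 8^11 mod 17 step by step, reducing modulo 17 at each step.
  8^1 mod 17 = 8
  8^2 mod 17 = (8 * 8) mod 17 = 13
  8^3 mod 17 = (13 * 8) mod 17 = 2
  8^4 mod 17 = (2 * 8) mod 17 = 16
  8^5 mod 17 = (16 * 8) mod 17 = 9
  8^6 mod 17 = (9 * 8) mod 17 = 4
  8^7 mod 17 = (4 * 8) mod 17 = 15
  8^8 mod 17 = (15 * 8) mod 17 = 1
  8^9 mod 17 = (1 * 8) mod 17 = 8
  8^10 mod 17 = (8 * 8) mod 17 = 13
  8^11 mod 17 = (13 * 8) mod 17 = 2
Step 2: Result = 2.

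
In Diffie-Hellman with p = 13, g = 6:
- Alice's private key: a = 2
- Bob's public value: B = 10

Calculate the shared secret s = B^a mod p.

Step 1: s = B^a mod p = 10^2 mod 13.
  10^1 mod 13 = 10
  10^2 mod 13 = (10 * 10) mod 13 = 9
Result: shared secret = 9.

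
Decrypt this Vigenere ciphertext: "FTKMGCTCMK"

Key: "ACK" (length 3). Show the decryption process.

Step 1: Key 'ACK' has length 3. Extended key: ACKACKACKA
Step 2: Decrypt each position:
  F(5) - A(0) = 5 = F
  T(19) - C(2) = 17 = R
  K(10) - K(10) = 0 = A
  M(12) - A(0) = 12 = M
  G(6) - C(2) = 4 = E
  C(2) - K(10) = 18 = S
  T(19) - A(0) = 19 = T
  C(2) - C(2) = 0 = A
  M(12) - K(10) = 2 = C
  K(10) - A(0) = 10 = K
Plaintext: FRAMESTACK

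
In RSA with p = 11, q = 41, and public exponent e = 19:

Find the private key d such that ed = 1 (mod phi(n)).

Step 1: n = 11 * 41 = 451.
Step 2: phi(n) = 10 * 40 = 400.
Step 3: Find d such that 19 * d = 1 (mod 400).
Step 4: d = 19^(-1) mod 400 = 379.
Verification: 19 * 379 = 7201 = 18 * 400 + 1.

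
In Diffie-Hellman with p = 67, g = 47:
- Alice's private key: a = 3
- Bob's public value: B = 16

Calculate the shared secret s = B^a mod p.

Step 1: s = B^a mod p = 16^3 mod 67.
  16^1 mod 67 = 16
  16^2 mod 67 = (16 * 16) mod 67 = 55
  16^3 mod 67 = (55 * 16) mod 67 = 9
Result: shared secret = 9.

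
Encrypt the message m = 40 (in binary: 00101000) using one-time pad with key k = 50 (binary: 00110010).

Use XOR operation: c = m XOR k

Step 1: Write out the XOR operation bit by bit:
  Message: 00101000
  Key:     00110010
  XOR:     00011010
Step 2: Convert to decimal: 00011010 = 26.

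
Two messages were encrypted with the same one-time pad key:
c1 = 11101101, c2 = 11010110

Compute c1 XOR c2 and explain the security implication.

Step 1: c1 XOR c2 = (m1 XOR k) XOR (m2 XOR k).
Step 2: By XOR associativity/commutativity: = m1 XOR m2 XOR k XOR k = m1 XOR m2.
Step 3: 11101101 XOR 11010110 = 00111011 = 59.
Step 4: The key cancels out! An attacker learns m1 XOR m2 = 59, revealing the relationship between plaintexts.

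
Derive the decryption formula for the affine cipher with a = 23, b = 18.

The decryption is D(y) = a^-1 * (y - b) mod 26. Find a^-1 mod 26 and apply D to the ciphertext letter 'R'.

Step 1: Find a^-1, the modular inverse of 23 mod 26.
Step 2: We need 23 * a^-1 = 1 (mod 26).
Step 3: 23 * 17 = 391 = 15 * 26 + 1, so a^-1 = 17.
Step 4: D(y) = 17(y - 18) mod 26.
Step 5: Apply to 'R' (y = 17): D(17) = 17 * (17 - 18) mod 26 = 17 * -1 mod 26 = 9 -> 'J'.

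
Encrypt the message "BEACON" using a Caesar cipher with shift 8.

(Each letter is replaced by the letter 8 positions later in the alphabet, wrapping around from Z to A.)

Step 1: For each letter, shift forward by 8 positions (mod 26).
  B (position 1) -> position (1+8) mod 26 = 9 -> J
  E (position 4) -> position (4+8) mod 26 = 12 -> M
  A (position 0) -> position (0+8) mod 26 = 8 -> I
  C (position 2) -> position (2+8) mod 26 = 10 -> K
  O (position 14) -> position (14+8) mod 26 = 22 -> W
  N (position 13) -> position (13+8) mod 26 = 21 -> V
Result: JMIKWV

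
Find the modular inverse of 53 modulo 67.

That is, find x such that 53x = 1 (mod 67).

Step 1: We need x such that 53 * x = 1 (mod 67).
Step 2: Using the extended Euclidean algorithm or trial:
  53 * 43 = 2279 = 34 * 67 + 1.
Step 3: Since 2279 mod 67 = 1, the inverse is x = 43.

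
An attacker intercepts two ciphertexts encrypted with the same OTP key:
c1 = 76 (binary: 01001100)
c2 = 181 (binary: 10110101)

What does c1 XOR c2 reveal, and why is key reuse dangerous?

Step 1: c1 XOR c2 = (m1 XOR k) XOR (m2 XOR k).
Step 2: By XOR associativity/commutativity: = m1 XOR m2 XOR k XOR k = m1 XOR m2.
Step 3: 01001100 XOR 10110101 = 11111001 = 249.
Step 4: The key cancels out! An attacker learns m1 XOR m2 = 249, revealing the relationship between plaintexts.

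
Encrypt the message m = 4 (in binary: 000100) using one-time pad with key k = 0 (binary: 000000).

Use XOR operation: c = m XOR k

Step 1: Write out the XOR operation bit by bit:
  Message: 000100
  Key:     000000
  XOR:     000100
Step 2: Convert to decimal: 000100 = 4.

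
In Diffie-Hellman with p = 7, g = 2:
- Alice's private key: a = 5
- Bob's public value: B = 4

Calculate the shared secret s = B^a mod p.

Step 1: s = B^a mod p = 4^5 mod 7.
  4^1 mod 7 = 4
  4^2 mod 7 = (4 * 4) mod 7 = 2
  4^3 mod 7 = (2 * 4) mod 7 = 1
  4^4 mod 7 = (1 * 4) mod 7 = 4
  4^5 mod 7 = (4 * 4) mod 7 = 2
Result: shared secret = 2.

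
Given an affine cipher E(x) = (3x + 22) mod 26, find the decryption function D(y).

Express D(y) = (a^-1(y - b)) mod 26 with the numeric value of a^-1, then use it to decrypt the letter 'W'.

Step 1: Find a^-1, the modular inverse of 3 mod 26.
Step 2: We need 3 * a^-1 = 1 (mod 26).
Step 3: 3 * 9 = 27 = 1 * 26 + 1, so a^-1 = 9.
Step 4: D(y) = 9(y - 22) mod 26.
Step 5: Apply to 'W' (y = 22): D(22) = 9 * (22 - 22) mod 26 = 9 * 0 mod 26 = 0 -> 'A'.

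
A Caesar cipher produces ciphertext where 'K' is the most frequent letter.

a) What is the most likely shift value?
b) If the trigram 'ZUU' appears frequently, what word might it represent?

Step 1: In English, 'E' is the most frequent letter (12.7%).
Step 2: The most frequent ciphertext letter is 'K' (position 10).
Step 3: Shift = (10 - 4) mod 26 = 6.
Step 4: Decrypt 'ZUU' by shifting back 6:
  Z -> T
  U -> O
  U -> O
Step 5: 'ZUU' decrypts to 'TOO'.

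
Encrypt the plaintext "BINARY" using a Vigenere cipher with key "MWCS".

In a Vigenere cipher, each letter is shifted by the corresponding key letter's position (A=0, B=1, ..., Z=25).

Step 1: Repeat key to match plaintext length:
  Plaintext: BINARY
  Key:       MWCSMW
Step 2: Encrypt each letter:
  B(1) + M(12) = (1+12) mod 26 = 13 = N
  I(8) + W(22) = (8+22) mod 26 = 4 = E
  N(13) + C(2) = (13+2) mod 26 = 15 = P
  A(0) + S(18) = (0+18) mod 26 = 18 = S
  R(17) + M(12) = (17+12) mod 26 = 3 = D
  Y(24) + W(22) = (24+22) mod 26 = 20 = U
Ciphertext: NEPSDU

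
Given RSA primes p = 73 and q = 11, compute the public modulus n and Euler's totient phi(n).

Step 1: n = p * q = 73 * 11 = 803.
Step 2: phi(n) = (p-1)(q-1) = 72 * 10 = 720.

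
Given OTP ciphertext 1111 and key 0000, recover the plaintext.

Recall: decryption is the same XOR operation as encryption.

Step 1: XOR ciphertext with key:
  Ciphertext: 1111
  Key:        0000
  XOR:        1111
Step 2: Plaintext = 1111 = 15 in decimal.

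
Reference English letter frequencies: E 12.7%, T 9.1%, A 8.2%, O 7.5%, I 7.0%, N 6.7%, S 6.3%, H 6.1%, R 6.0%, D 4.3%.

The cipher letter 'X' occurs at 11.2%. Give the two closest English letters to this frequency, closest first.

Step 1: Observed frequency of 'X' is 11.2%.
Step 2: Compute distances to each reference frequency and sort:
  E (12.7%): difference = 1.5% <-- BEST
  T (9.1%): difference = 2.1% <-- RUNNER-UP
  A (8.2%): difference = 3.0%
  O (7.5%): difference = 3.7%
  I (7.0%): difference = 4.2%
Step 3: Most likely is 'E' (12.7%, diff 1.5%); second most likely is 'T' (9.1%, diff 2.1%).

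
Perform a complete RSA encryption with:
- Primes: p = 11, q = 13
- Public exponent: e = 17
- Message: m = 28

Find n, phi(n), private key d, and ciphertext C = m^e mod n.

Step 1: n = 11 * 13 = 143.
Step 2: phi(n) = (11-1)(13-1) = 10 * 12 = 120.
Step 3: Find d = 17^(-1) mod 120 = 113.
  Verify: 17 * 113 = 1921 = 1 (mod 120).
Step 4: C = 28^17 mod 143 = 19.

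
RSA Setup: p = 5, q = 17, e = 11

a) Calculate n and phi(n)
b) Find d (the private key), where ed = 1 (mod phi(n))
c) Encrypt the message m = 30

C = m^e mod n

Step 1: n = 5 * 17 = 85.
Step 2: phi(n) = (5-1)(17-1) = 4 * 16 = 64.
Step 3: Find d = 11^(-1) mod 64 = 35.
  Verify: 11 * 35 = 385 = 1 (mod 64).
Step 4: C = 30^11 mod 85 = 55.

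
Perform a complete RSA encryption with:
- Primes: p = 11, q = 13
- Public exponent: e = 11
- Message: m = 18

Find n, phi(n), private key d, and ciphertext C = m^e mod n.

Step 1: n = 11 * 13 = 143.
Step 2: phi(n) = (11-1)(13-1) = 10 * 12 = 120.
Step 3: Find d = 11^(-1) mod 120 = 11.
  Verify: 11 * 11 = 121 = 1 (mod 120).
Step 4: C = 18^11 mod 143 = 73.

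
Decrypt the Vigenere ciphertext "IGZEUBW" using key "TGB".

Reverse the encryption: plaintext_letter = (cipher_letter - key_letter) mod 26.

Step 1: Extend key: TGBTGBT
Step 2: Decrypt each letter (c - k) mod 26:
  I(8) - T(19) = (8-19) mod 26 = 15 = P
  G(6) - G(6) = (6-6) mod 26 = 0 = A
  Z(25) - B(1) = (25-1) mod 26 = 24 = Y
  E(4) - T(19) = (4-19) mod 26 = 11 = L
  U(20) - G(6) = (20-6) mod 26 = 14 = O
  B(1) - B(1) = (1-1) mod 26 = 0 = A
  W(22) - T(19) = (22-19) mod 26 = 3 = D
Plaintext: PAYLOAD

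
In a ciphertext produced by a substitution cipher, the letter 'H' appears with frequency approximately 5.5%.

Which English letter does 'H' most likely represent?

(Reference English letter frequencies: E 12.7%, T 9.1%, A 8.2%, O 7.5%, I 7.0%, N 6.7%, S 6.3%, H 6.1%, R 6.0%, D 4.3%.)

Step 1: The observed frequency is 5.5%.
Step 2: Compare with English frequencies:
  E: 12.7% (difference: 7.2%)
  T: 9.1% (difference: 3.6%)
  A: 8.2% (difference: 2.7%)
  O: 7.5% (difference: 2.0%)
  I: 7.0% (difference: 1.5%)
  N: 6.7% (difference: 1.2%)
  S: 6.3% (difference: 0.8%)
  H: 6.1% (difference: 0.6%)
  R: 6.0% (difference: 0.5%) <-- closest
  D: 4.3% (difference: 1.2%)
Step 3: 'H' most likely represents 'R' (frequency 6.0%).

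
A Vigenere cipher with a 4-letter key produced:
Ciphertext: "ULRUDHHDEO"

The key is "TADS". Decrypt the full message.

Step 1: Key 'TADS' has length 4. Extended key: TADSTADSTA
Step 2: Decrypt each position:
  U(20) - T(19) = 1 = B
  L(11) - A(0) = 11 = L
  R(17) - D(3) = 14 = O
  U(20) - S(18) = 2 = C
  D(3) - T(19) = 10 = K
  H(7) - A(0) = 7 = H
  H(7) - D(3) = 4 = E
  D(3) - S(18) = 11 = L
  E(4) - T(19) = 11 = L
  O(14) - A(0) = 14 = O
Plaintext: BLOCKHELLO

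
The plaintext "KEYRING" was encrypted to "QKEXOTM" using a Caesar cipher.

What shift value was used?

Step 1: Compare first letters: K (position 10) -> Q (position 16).
Step 2: Shift = (16 - 10) mod 26 = 6.
The shift value is 6.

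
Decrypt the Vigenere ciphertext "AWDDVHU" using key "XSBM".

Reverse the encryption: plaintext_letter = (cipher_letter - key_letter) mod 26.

Step 1: Extend key: XSBMXSB
Step 2: Decrypt each letter (c - k) mod 26:
  A(0) - X(23) = (0-23) mod 26 = 3 = D
  W(22) - S(18) = (22-18) mod 26 = 4 = E
  D(3) - B(1) = (3-1) mod 26 = 2 = C
  D(3) - M(12) = (3-12) mod 26 = 17 = R
  V(21) - X(23) = (21-23) mod 26 = 24 = Y
  H(7) - S(18) = (7-18) mod 26 = 15 = P
  U(20) - B(1) = (20-1) mod 26 = 19 = T
Plaintext: DECRYPT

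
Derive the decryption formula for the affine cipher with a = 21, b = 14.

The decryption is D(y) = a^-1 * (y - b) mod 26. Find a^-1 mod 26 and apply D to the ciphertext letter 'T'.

Step 1: Find a^-1, the modular inverse of 21 mod 26.
Step 2: We need 21 * a^-1 = 1 (mod 26).
Step 3: 21 * 5 = 105 = 4 * 26 + 1, so a^-1 = 5.
Step 4: D(y) = 5(y - 14) mod 26.
Step 5: Apply to 'T' (y = 19): D(19) = 5 * (19 - 14) mod 26 = 5 * 5 mod 26 = 25 -> 'Z'.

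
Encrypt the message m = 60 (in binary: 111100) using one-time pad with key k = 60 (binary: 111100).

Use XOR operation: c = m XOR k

Step 1: Write out the XOR operation bit by bit:
  Message: 111100
  Key:     111100
  XOR:     000000
Step 2: Convert to decimal: 000000 = 0.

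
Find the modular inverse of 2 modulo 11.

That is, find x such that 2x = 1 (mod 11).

Step 1: We need x such that 2 * x = 1 (mod 11).
Step 2: Using the extended Euclidean algorithm or trial:
  2 * 6 = 12 = 1 * 11 + 1.
Step 3: Since 12 mod 11 = 1, the inverse is x = 6.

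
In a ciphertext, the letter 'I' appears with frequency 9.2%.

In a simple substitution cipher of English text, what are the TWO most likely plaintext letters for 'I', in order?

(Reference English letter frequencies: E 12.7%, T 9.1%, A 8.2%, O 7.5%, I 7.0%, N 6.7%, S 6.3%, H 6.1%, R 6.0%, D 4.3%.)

Step 1: Observed frequency of 'I' is 9.2%.
Step 2: Compute distances to each reference frequency and sort:
  T (9.1%): difference = 0.1% <-- BEST
  A (8.2%): difference = 1.0% <-- RUNNER-UP
  O (7.5%): difference = 1.7%
  I (7.0%): difference = 2.2%
  N (6.7%): difference = 2.5%
Step 3: Most likely is 'T' (9.1%, diff 0.1%); second most likely is 'A' (8.2%, diff 1.0%).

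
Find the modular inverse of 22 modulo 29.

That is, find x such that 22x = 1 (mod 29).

Step 1: We need x such that 22 * x = 1 (mod 29).
Step 2: Using the extended Euclidean algorithm or trial:
  22 * 4 = 88 = 3 * 29 + 1.
Step 3: Since 88 mod 29 = 1, the inverse is x = 4.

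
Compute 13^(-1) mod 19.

Step 1: We need x such that 13 * x = 1 (mod 19).
Step 2: Using the extended Euclidean algorithm or trial:
  13 * 3 = 39 = 2 * 19 + 1.
Step 3: Since 39 mod 19 = 1, the inverse is x = 3.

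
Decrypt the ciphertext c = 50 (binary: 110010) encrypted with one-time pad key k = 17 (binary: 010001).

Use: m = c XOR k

Step 1: XOR ciphertext with key:
  Ciphertext: 110010
  Key:        010001
  XOR:        100011
Step 2: Plaintext = 100011 = 35 in decimal.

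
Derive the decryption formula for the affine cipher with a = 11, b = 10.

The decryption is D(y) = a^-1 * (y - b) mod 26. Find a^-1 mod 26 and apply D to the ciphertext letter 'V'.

Step 1: Find a^-1, the modular inverse of 11 mod 26.
Step 2: We need 11 * a^-1 = 1 (mod 26).
Step 3: 11 * 19 = 209 = 8 * 26 + 1, so a^-1 = 19.
Step 4: D(y) = 19(y - 10) mod 26.
Step 5: Apply to 'V' (y = 21): D(21) = 19 * (21 - 10) mod 26 = 19 * 11 mod 26 = 1 -> 'B'.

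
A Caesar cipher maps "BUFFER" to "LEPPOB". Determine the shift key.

Step 1: Compare first letters: B (position 1) -> L (position 11).
Step 2: Shift = (11 - 1) mod 26 = 10.
The shift value is 10.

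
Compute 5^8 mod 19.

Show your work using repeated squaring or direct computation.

Step 1: Compute 5^8 mod 19 step by step, reducing modulo 19 at each step.
  5^1 mod 19 = 5
  5^2 mod 19 = (5 * 5) mod 19 = 6
  5^3 mod 19 = (6 * 5) mod 19 = 11
  5^4 mod 19 = (11 * 5) mod 19 = 17
  5^5 mod 19 = (17 * 5) mod 19 = 9
  5^6 mod 19 = (9 * 5) mod 19 = 7
  5^7 mod 19 = (7 * 5) mod 19 = 16
  5^8 mod 19 = (16 * 5) mod 19 = 4
Step 2: Result = 4.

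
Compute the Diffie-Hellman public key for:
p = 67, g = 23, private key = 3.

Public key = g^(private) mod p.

Step 1: A = g^a mod p = 23^3 mod 67.
  23^1 mod 67 = 23
  23^2 mod 67 = (23 * 23) mod 67 = 60
  23^3 mod 67 = (60 * 23) mod 67 = 40
Result: A = 40.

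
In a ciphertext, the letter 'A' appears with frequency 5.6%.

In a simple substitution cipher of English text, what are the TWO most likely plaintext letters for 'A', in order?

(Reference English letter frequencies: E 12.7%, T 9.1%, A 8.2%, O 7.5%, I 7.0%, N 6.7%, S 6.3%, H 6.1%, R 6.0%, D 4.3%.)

Step 1: Observed frequency of 'A' is 5.6%.
Step 2: Compute distances to each reference frequency and sort:
  R (6.0%): difference = 0.4% <-- BEST
  H (6.1%): difference = 0.5% <-- RUNNER-UP
  S (6.3%): difference = 0.7%
  N (6.7%): difference = 1.1%
  D (4.3%): difference = 1.3%
Step 3: Most likely is 'R' (6.0%, diff 0.4%); second most likely is 'H' (6.1%, diff 0.5%).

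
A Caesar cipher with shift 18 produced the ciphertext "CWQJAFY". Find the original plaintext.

Step 1: Reverse the shift by subtracting 18 from each letter position.
  C (position 2) -> position (2-18) mod 26 = 10 -> K
  W (position 22) -> position (22-18) mod 26 = 4 -> E
  Q (position 16) -> position (16-18) mod 26 = 24 -> Y
  J (position 9) -> position (9-18) mod 26 = 17 -> R
  A (position 0) -> position (0-18) mod 26 = 8 -> I
  F (position 5) -> position (5-18) mod 26 = 13 -> N
  Y (position 24) -> position (24-18) mod 26 = 6 -> G
Decrypted message: KEYRING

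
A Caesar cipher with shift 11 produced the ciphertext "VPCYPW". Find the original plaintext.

Step 1: Reverse the shift by subtracting 11 from each letter position.
  V (position 21) -> position (21-11) mod 26 = 10 -> K
  P (position 15) -> position (15-11) mod 26 = 4 -> E
  C (position 2) -> position (2-11) mod 26 = 17 -> R
  Y (position 24) -> position (24-11) mod 26 = 13 -> N
  P (position 15) -> position (15-11) mod 26 = 4 -> E
  W (position 22) -> position (22-11) mod 26 = 11 -> L
Decrypted message: KERNEL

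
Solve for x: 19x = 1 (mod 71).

Step 1: We need x such that 19 * x = 1 (mod 71).
Step 2: Using the extended Euclidean algorithm or trial:
  19 * 15 = 285 = 4 * 71 + 1.
Step 3: Since 285 mod 71 = 1, the inverse is x = 15.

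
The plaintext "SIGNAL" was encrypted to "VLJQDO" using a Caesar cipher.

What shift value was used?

Step 1: Compare first letters: S (position 18) -> V (position 21).
Step 2: Shift = (21 - 18) mod 26 = 3.
The shift value is 3.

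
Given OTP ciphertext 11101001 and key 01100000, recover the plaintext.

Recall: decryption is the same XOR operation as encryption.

Step 1: XOR ciphertext with key:
  Ciphertext: 11101001
  Key:        01100000
  XOR:        10001001
Step 2: Plaintext = 10001001 = 137 in decimal.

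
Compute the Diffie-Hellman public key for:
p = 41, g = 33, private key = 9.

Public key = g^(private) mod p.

Step 1: A = g^a mod p = 33^9 mod 41.
  33^1 mod 41 = 33
  33^2 mod 41 = (33 * 33) mod 41 = 23
  33^3 mod 41 = (23 * 33) mod 41 = 21
  33^4 mod 41 = (21 * 33) mod 41 = 37
  33^5 mod 41 = (37 * 33) mod 41 = 32
  33^6 mod 41 = (32 * 33) mod 41 = 31
  33^7 mod 41 = (31 * 33) mod 41 = 39
  33^8 mod 41 = (39 * 33) mod 41 = 16
  33^9 mod 41 = (16 * 33) mod 41 = 36
Result: A = 36.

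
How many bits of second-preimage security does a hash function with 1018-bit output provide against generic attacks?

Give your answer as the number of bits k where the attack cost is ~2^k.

Step 1: The hash has a 1018-bit output.
Step 2: Second-preimage resistance means: given a specific input x, it should be infeasible to find a different y with h(y) = h(x).
With a 1018-bit output, a generic search for a second preimage costs about 2^1018 evaluations (each trial matches the fixed target with probability 2^-1018).
Step 3: Security level = 1018 bits.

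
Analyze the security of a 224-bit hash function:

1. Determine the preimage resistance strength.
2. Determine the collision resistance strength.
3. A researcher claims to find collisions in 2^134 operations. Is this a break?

Step 1: Preimage resistance requires brute-force of 2^224 operations.
Step 2: Collision resistance (birthday bound) = 2^(224/2) = 2^112.
Step 3: The claimed attack costs 2^134 operations.
Step 4: Since 2^134 >= 2^112, the claimed attack is no faster than the generic birthday attack, so this does not break collision resistance.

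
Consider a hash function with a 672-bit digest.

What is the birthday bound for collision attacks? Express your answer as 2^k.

Step 1: The birthday paradox gives collision probability ~50% after sqrt(2^n) = 2^(n/2) hashes.
Step 2: For 672-bit output: 2^(672/2) = 2^336.
Step 3: Approximately 2^336 hash computations needed.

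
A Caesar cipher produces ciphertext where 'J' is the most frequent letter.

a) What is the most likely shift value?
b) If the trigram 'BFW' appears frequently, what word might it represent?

Step 1: In English, 'E' is the most frequent letter (12.7%).
Step 2: The most frequent ciphertext letter is 'J' (position 9).
Step 3: Shift = (9 - 4) mod 26 = 5.
Step 4: Decrypt 'BFW' by shifting back 5:
  B -> W
  F -> A
  W -> R
Step 5: 'BFW' decrypts to 'WAR'.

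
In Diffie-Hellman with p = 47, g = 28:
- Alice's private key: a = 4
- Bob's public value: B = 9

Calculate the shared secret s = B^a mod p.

Step 1: s = B^a mod p = 9^4 mod 47.
  9^1 mod 47 = 9
  9^2 mod 47 = (9 * 9) mod 47 = 34
  9^3 mod 47 = (34 * 9) mod 47 = 24
  9^4 mod 47 = (24 * 9) mod 47 = 28
Result: shared secret = 28.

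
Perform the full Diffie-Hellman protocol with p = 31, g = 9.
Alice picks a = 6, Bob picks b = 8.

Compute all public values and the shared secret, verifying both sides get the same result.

Step 1: A = g^a mod p = 9^6 mod 31 = 8.
Step 2: B = g^b mod p = 9^8 mod 31 = 28.
Step 3: Alice computes s = B^a mod p = 28^6 mod 31 = 16.
Step 4: Bob computes s = A^b mod p = 8^8 mod 31 = 16.
Both sides agree: shared secret = 16.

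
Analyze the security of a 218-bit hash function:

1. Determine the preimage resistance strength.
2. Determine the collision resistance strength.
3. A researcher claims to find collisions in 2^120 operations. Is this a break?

Step 1: Preimage resistance requires brute-force of 2^218 operations.
Step 2: Collision resistance (birthday bound) = 2^(218/2) = 2^109.
Step 3: The claimed attack costs 2^120 operations.
Step 4: Since 2^120 >= 2^109, the claimed attack is no faster than the generic birthday attack, so this does not break collision resistance.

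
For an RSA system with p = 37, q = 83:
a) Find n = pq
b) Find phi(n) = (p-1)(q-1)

Step 1: n = p * q = 37 * 83 = 3071.
Step 2: phi(n) = (p-1)(q-1) = 36 * 82 = 2952.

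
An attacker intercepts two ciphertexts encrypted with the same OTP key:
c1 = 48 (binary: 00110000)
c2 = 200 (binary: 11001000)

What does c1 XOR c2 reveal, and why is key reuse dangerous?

Step 1: c1 XOR c2 = (m1 XOR k) XOR (m2 XOR k).
Step 2: By XOR associativity/commutativity: = m1 XOR m2 XOR k XOR k = m1 XOR m2.
Step 3: 00110000 XOR 11001000 = 11111000 = 248.
Step 4: The key cancels out! An attacker learns m1 XOR m2 = 248, revealing the relationship between plaintexts.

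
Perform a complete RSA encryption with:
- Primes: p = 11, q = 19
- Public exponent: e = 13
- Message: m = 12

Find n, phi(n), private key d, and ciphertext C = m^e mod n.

Step 1: n = 11 * 19 = 209.
Step 2: phi(n) = (11-1)(19-1) = 10 * 18 = 180.
Step 3: Find d = 13^(-1) mod 180 = 97.
  Verify: 13 * 97 = 1261 = 1 (mod 180).
Step 4: C = 12^13 mod 209 = 12.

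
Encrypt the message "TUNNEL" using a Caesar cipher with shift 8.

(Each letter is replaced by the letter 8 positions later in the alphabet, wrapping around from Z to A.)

Step 1: For each letter, shift forward by 8 positions (mod 26).
  T (position 19) -> position (19+8) mod 26 = 1 -> B
  U (position 20) -> position (20+8) mod 26 = 2 -> C
  N (position 13) -> position (13+8) mod 26 = 21 -> V
  N (position 13) -> position (13+8) mod 26 = 21 -> V
  E (position 4) -> position (4+8) mod 26 = 12 -> M
  L (position 11) -> position (11+8) mod 26 = 19 -> T
Result: BCVVMT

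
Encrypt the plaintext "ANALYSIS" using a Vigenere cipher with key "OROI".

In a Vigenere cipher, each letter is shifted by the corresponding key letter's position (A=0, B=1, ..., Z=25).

Step 1: Repeat key to match plaintext length:
  Plaintext: ANALYSIS
  Key:       OROIOROI
Step 2: Encrypt each letter:
  A(0) + O(14) = (0+14) mod 26 = 14 = O
  N(13) + R(17) = (13+17) mod 26 = 4 = E
  A(0) + O(14) = (0+14) mod 26 = 14 = O
  L(11) + I(8) = (11+8) mod 26 = 19 = T
  Y(24) + O(14) = (24+14) mod 26 = 12 = M
  S(18) + R(17) = (18+17) mod 26 = 9 = J
  I(8) + O(14) = (8+14) mod 26 = 22 = W
  S(18) + I(8) = (18+8) mod 26 = 0 = A
Ciphertext: OEOTMJWA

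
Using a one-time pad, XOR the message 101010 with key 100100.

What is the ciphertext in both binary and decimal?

Step 1: Write out the XOR operation bit by bit:
  Message: 101010
  Key:     100100
  XOR:     001110
Step 2: Convert to decimal: 001110 = 14.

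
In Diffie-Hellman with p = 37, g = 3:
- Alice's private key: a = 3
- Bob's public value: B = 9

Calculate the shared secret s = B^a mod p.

Step 1: s = B^a mod p = 9^3 mod 37.
  9^1 mod 37 = 9
  9^2 mod 37 = (9 * 9) mod 37 = 7
  9^3 mod 37 = (7 * 9) mod 37 = 26
Result: shared secret = 26.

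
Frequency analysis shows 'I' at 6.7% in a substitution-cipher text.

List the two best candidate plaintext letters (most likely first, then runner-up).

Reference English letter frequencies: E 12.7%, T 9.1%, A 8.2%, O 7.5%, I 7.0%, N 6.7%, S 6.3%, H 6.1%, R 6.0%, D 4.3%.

Step 1: Observed frequency of 'I' is 6.7%.
Step 2: Compute distances to each reference frequency and sort:
  N (6.7%): difference = 0.0% <-- BEST
  I (7.0%): difference = 0.3% <-- RUNNER-UP
  S (6.3%): difference = 0.4%
  H (6.1%): difference = 0.6%
  R (6.0%): difference = 0.7%
Step 3: Most likely is 'N' (6.7%, diff 0.0%); second most likely is 'I' (7.0%, diff 0.3%).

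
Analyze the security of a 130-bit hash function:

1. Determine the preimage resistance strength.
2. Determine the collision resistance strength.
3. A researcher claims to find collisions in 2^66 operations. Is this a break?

Step 1: Preimage resistance requires brute-force of 2^130 operations.
Step 2: Collision resistance (birthday bound) = 2^(130/2) = 2^65.
Step 3: The claimed attack costs 2^66 operations.
Step 4: Since 2^66 >= 2^65, the claimed attack is no faster than the generic birthday attack, so this does not break collision resistance.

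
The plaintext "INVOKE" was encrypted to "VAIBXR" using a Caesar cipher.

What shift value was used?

Step 1: Compare first letters: I (position 8) -> V (position 21).
Step 2: Shift = (21 - 8) mod 26 = 13.
The shift value is 13.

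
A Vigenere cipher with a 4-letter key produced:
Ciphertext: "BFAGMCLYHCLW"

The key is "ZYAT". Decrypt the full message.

Step 1: Key 'ZYAT' has length 4. Extended key: ZYATZYATZYAT
Step 2: Decrypt each position:
  B(1) - Z(25) = 2 = C
  F(5) - Y(24) = 7 = H
  A(0) - A(0) = 0 = A
  G(6) - T(19) = 13 = N
  M(12) - Z(25) = 13 = N
  C(2) - Y(24) = 4 = E
  L(11) - A(0) = 11 = L
  Y(24) - T(19) = 5 = F
  H(7) - Z(25) = 8 = I
  C(2) - Y(24) = 4 = E
  L(11) - A(0) = 11 = L
  W(22) - T(19) = 3 = D
Plaintext: CHANNELFIELD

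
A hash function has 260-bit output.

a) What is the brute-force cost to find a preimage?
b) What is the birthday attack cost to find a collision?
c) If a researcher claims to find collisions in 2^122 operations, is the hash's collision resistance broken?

Step 1: Preimage resistance requires brute-force of 2^260 operations.
Step 2: Collision resistance (birthday bound) = 2^(260/2) = 2^130.
Step 3: The claimed attack costs 2^122 operations.
Step 4: Since 2^122 < 2^130, the claimed attack beats the generic birthday bound, so collision resistance is broken.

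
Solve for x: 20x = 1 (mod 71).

Step 1: We need x such that 20 * x = 1 (mod 71).
Step 2: Using the extended Euclidean algorithm or trial:
  20 * 32 = 640 = 9 * 71 + 1.
Step 3: Since 640 mod 71 = 1, the inverse is x = 32.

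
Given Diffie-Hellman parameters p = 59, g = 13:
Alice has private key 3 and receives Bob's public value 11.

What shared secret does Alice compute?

Step 1: s = B^a mod p = 11^3 mod 59.
  11^1 mod 59 = 11
  11^2 mod 59 = (11 * 11) mod 59 = 3
  11^3 mod 59 = (3 * 11) mod 59 = 33
Result: shared secret = 33.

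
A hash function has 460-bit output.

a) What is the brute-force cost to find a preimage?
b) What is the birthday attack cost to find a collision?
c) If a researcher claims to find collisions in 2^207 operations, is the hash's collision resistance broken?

Step 1: Preimage resistance requires brute-force of 2^460 operations.
Step 2: Collision resistance (birthday bound) = 2^(460/2) = 2^230.
Step 3: The claimed attack costs 2^207 operations.
Step 4: Since 2^207 < 2^230, the claimed attack beats the generic birthday bound, so collision resistance is broken.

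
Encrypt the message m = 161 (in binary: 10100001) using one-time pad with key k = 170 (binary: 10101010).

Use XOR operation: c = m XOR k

Step 1: Write out the XOR operation bit by bit:
  Message: 10100001
  Key:     10101010
  XOR:     00001011
Step 2: Convert to decimal: 00001011 = 11.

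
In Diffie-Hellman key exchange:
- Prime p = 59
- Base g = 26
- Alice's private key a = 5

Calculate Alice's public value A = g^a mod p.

Step 1: A = g^a mod p = 26^5 mod 59.
  26^1 mod 59 = 26
  26^2 mod 59 = (26 * 26) mod 59 = 27
  26^3 mod 59 = (27 * 26) mod 59 = 53
  26^4 mod 59 = (53 * 26) mod 59 = 21
  26^5 mod 59 = (21 * 26) mod 59 = 15
Result: A = 15.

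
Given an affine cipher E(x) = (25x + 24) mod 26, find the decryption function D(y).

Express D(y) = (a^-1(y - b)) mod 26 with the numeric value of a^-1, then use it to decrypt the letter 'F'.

Step 1: Find a^-1, the modular inverse of 25 mod 26.
Step 2: We need 25 * a^-1 = 1 (mod 26).
Step 3: 25 * 25 = 625 = 24 * 26 + 1, so a^-1 = 25.
Step 4: D(y) = 25(y - 24) mod 26.
Step 5: Apply to 'F' (y = 5): D(5) = 25 * (5 - 24) mod 26 = 25 * -19 mod 26 = 19 -> 'T'.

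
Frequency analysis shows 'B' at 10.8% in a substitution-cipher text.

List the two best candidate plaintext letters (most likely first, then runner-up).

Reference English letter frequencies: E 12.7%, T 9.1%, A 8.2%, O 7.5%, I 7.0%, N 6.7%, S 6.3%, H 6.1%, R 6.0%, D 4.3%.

Step 1: Observed frequency of 'B' is 10.8%.
Step 2: Compute distances to each reference frequency and sort:
  T (9.1%): difference = 1.7% <-- BEST
  E (12.7%): difference = 1.9% <-- RUNNER-UP
  A (8.2%): difference = 2.6%
  O (7.5%): difference = 3.3%
  I (7.0%): difference = 3.8%
Step 3: Most likely is 'T' (9.1%, diff 1.7%); second most likely is 'E' (12.7%, diff 1.9%).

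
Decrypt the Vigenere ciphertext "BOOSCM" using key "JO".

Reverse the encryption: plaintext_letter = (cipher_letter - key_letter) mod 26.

Step 1: Extend key: JOJOJO
Step 2: Decrypt each letter (c - k) mod 26:
  B(1) - J(9) = (1-9) mod 26 = 18 = S
  O(14) - O(14) = (14-14) mod 26 = 0 = A
  O(14) - J(9) = (14-9) mod 26 = 5 = F
  S(18) - O(14) = (18-14) mod 26 = 4 = E
  C(2) - J(9) = (2-9) mod 26 = 19 = T
  M(12) - O(14) = (12-14) mod 26 = 24 = Y
Plaintext: SAFETY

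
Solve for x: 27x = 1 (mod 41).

Step 1: We need x such that 27 * x = 1 (mod 41).
Step 2: Using the extended Euclidean algorithm or trial:
  27 * 38 = 1026 = 25 * 41 + 1.
Step 3: Since 1026 mod 41 = 1, the inverse is x = 38.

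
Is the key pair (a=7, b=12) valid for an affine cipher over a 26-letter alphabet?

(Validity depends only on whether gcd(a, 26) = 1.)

Step 1: Compute gcd(7, 26).
Step 2: gcd(7, 26) = 1.
Since gcd = 1, 7 is coprime with 26, so it is a valid key.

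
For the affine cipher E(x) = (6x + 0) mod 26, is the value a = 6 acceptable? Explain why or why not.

Step 1: Compute gcd(6, 26).
Step 2: gcd(6, 26) = 2.
Since gcd = 2 != 1, 6 shares a common factor with 26, so it cannot be used.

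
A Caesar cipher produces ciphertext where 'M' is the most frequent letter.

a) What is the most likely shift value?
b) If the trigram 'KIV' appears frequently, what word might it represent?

Step 1: In English, 'E' is the most frequent letter (12.7%).
Step 2: The most frequent ciphertext letter is 'M' (position 12).
Step 3: Shift = (12 - 4) mod 26 = 8.
Step 4: Decrypt 'KIV' by shifting back 8:
  K -> C
  I -> A
  V -> N
Step 5: 'KIV' decrypts to 'CAN'.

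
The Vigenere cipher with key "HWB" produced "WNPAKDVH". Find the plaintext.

Step 1: Extend key: HWBHWBHW
Step 2: Decrypt each letter (c - k) mod 26:
  W(22) - H(7) = (22-7) mod 26 = 15 = P
  N(13) - W(22) = (13-22) mod 26 = 17 = R
  P(15) - B(1) = (15-1) mod 26 = 14 = O
  A(0) - H(7) = (0-7) mod 26 = 19 = T
  K(10) - W(22) = (10-22) mod 26 = 14 = O
  D(3) - B(1) = (3-1) mod 26 = 2 = C
  V(21) - H(7) = (21-7) mod 26 = 14 = O
  H(7) - W(22) = (7-22) mod 26 = 11 = L
Plaintext: PROTOCOL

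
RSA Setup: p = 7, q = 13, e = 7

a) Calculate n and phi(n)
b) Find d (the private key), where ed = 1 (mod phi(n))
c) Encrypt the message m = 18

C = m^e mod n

Step 1: n = 7 * 13 = 91.
Step 2: phi(n) = (7-1)(13-1) = 6 * 12 = 72.
Step 3: Find d = 7^(-1) mod 72 = 31.
  Verify: 7 * 31 = 217 = 1 (mod 72).
Step 4: C = 18^7 mod 91 = 60.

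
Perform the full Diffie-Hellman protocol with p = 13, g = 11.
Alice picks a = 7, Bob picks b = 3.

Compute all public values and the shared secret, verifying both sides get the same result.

Step 1: A = g^a mod p = 11^7 mod 13 = 2.
Step 2: B = g^b mod p = 11^3 mod 13 = 5.
Step 3: Alice computes s = B^a mod p = 5^7 mod 13 = 8.
Step 4: Bob computes s = A^b mod p = 2^3 mod 13 = 8.
Both sides agree: shared secret = 8.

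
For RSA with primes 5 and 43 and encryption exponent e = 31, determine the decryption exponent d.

Step 1: n = 5 * 43 = 215.
Step 2: phi(n) = 4 * 42 = 168.
Step 3: Find d such that 31 * d = 1 (mod 168).
Step 4: d = 31^(-1) mod 168 = 103.
Verification: 31 * 103 = 3193 = 19 * 168 + 1.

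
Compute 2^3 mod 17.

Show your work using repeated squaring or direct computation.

Step 1: Compute 2^3 mod 17 step by step, reducing modulo 17 at each step.
  2^1 mod 17 = 2
  2^2 mod 17 = (2 * 2) mod 17 = 4
  2^3 mod 17 = (4 * 2) mod 17 = 8
Step 2: Result = 8.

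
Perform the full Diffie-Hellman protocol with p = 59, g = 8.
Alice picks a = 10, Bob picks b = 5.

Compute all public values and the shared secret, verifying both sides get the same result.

Step 1: A = g^a mod p = 8^10 mod 59 = 57.
Step 2: B = g^b mod p = 8^5 mod 59 = 23.
Step 3: Alice computes s = B^a mod p = 23^10 mod 59 = 27.
Step 4: Bob computes s = A^b mod p = 57^5 mod 59 = 27.
Both sides agree: shared secret = 27.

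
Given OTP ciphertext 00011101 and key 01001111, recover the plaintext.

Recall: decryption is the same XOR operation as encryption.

Step 1: XOR ciphertext with key:
  Ciphertext: 00011101
  Key:        01001111
  XOR:        01010010
Step 2: Plaintext = 01010010 = 82 in decimal.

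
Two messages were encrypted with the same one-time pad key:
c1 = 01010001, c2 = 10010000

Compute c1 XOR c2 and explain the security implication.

Step 1: c1 XOR c2 = (m1 XOR k) XOR (m2 XOR k).
Step 2: By XOR associativity/commutativity: = m1 XOR m2 XOR k XOR k = m1 XOR m2.
Step 3: 01010001 XOR 10010000 = 11000001 = 193.
Step 4: The key cancels out! An attacker learns m1 XOR m2 = 193, revealing the relationship between plaintexts.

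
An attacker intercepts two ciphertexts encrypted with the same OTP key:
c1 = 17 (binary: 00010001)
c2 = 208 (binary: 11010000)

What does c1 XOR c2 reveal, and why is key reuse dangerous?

Step 1: c1 XOR c2 = (m1 XOR k) XOR (m2 XOR k).
Step 2: By XOR associativity/commutativity: = m1 XOR m2 XOR k XOR k = m1 XOR m2.
Step 3: 00010001 XOR 11010000 = 11000001 = 193.
Step 4: The key cancels out! An attacker learns m1 XOR m2 = 193, revealing the relationship between plaintexts.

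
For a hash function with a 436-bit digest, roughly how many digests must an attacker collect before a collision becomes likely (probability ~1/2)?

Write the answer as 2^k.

Step 1: The birthday paradox gives collision probability ~50% after sqrt(2^n) = 2^(n/2) hashes.
Step 2: For 436-bit output: 2^(436/2) = 2^218.
Step 3: Approximately 2^218 hash computations needed.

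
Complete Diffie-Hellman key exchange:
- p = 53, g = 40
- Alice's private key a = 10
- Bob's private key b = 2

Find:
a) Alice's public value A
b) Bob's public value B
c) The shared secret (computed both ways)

Step 1: A = g^a mod p = 40^10 mod 53 = 42.
Step 2: B = g^b mod p = 40^2 mod 53 = 10.
Step 3: Alice computes s = B^a mod p = 10^10 mod 53 = 15.
Step 4: Bob computes s = A^b mod p = 42^2 mod 53 = 15.
Both sides agree: shared secret = 15.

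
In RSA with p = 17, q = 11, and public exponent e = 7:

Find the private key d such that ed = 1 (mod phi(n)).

Step 1: n = 17 * 11 = 187.
Step 2: phi(n) = 16 * 10 = 160.
Step 3: Find d such that 7 * d = 1 (mod 160).
Step 4: d = 7^(-1) mod 160 = 23.
Verification: 7 * 23 = 161 = 1 * 160 + 1.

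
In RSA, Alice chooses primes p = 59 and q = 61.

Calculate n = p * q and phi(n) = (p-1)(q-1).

Step 1: n = p * q = 59 * 61 = 3599.
Step 2: phi(n) = (p-1)(q-1) = 58 * 60 = 3480.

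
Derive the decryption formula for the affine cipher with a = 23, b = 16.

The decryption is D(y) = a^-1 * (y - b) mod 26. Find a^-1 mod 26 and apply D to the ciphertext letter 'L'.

Step 1: Find a^-1, the modular inverse of 23 mod 26.
Step 2: We need 23 * a^-1 = 1 (mod 26).
Step 3: 23 * 17 = 391 = 15 * 26 + 1, so a^-1 = 17.
Step 4: D(y) = 17(y - 16) mod 26.
Step 5: Apply to 'L' (y = 11): D(11) = 17 * (11 - 16) mod 26 = 17 * -5 mod 26 = 19 -> 'T'.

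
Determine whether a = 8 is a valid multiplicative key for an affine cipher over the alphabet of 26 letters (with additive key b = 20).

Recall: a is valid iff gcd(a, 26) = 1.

Step 1: Compute gcd(8, 26).
Step 2: gcd(8, 26) = 2.
Since gcd = 2 != 1, 8 shares a common factor with 26, so it cannot be used.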